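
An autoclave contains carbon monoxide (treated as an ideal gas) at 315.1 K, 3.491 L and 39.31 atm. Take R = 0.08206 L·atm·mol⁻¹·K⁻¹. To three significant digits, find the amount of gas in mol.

n ≈ 5.31 mol

PV = nRT ⇒ n = PV/(RT) = (39.31 × 3.491) / (0.08206 × 315.1)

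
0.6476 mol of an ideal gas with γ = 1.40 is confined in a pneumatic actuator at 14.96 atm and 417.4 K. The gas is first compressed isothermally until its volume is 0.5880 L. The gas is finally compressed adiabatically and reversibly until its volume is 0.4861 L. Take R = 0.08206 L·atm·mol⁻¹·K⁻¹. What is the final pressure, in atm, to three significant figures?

From PV = nRT: V₁ = nRT₁/P₁ = 1.483 L.
Isothermal, so P V is constant: T₂ = T₁; P₂ = P₁·(V₁/V₂) = 37.72 atm.
Adiabatic (γ = 1.40), T V^(γ−1) and P V^γ constant: T₃ = T₂·(V₂/V₃)^(γ−1) = 450.4 K; P₃ = P₂·(V₂/V₃)^γ = 49.24 atm.

P₃ ≈ 49.2 atm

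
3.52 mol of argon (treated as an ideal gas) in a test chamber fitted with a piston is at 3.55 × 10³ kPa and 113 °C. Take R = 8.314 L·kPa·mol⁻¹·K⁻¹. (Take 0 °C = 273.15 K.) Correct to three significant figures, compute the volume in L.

V ≈ 3.18 L

Convert: T = 386.15 K.
PV = nRT ⇒ V = nRT/P = (3.52 × 8.314 × 386.15) / 3.55e+03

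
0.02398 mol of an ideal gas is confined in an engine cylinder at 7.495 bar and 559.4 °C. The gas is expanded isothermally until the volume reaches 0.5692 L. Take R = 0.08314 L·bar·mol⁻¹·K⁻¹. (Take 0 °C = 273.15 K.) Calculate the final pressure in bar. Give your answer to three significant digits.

Convert: T₁ = 832.5 K.
From PV = nRT: V₁ = nRT₁/P₁ = 0.2215 L.
T constant ⇒ Boyle's law P V = const: T₂ = T₁; P₂ = P₁·(V₁/V₂) = 2.916 bar.

P₂ ≈ 2.92 bar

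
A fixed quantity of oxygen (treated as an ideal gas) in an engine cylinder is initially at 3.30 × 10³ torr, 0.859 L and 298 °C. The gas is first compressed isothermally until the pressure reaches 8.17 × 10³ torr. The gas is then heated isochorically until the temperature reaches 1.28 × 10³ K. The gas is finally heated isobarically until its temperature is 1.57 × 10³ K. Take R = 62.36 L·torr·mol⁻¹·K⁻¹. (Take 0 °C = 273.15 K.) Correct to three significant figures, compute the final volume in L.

V₄ ≈ 0.426 L

Convert: T₁ = 571.1 K.
Isothermal, so P V is constant: T₂ = T₁; V₂ = V₁·(P₁/P₂) = 0.3470 L.
Isochoric, so P/T is constant: V₃ = V₂; P₃ = P₂·(T₃/T₂) = 1.831e+04 torr.
P constant ⇒ V ∝ T: P₄ = P₃; V₄ = V₃·(T₄/T₃) = 0.4256 L.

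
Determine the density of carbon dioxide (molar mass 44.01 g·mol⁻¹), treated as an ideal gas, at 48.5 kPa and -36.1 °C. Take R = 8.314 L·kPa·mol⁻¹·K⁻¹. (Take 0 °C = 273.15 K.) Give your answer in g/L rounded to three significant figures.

ρ ≈ 1.08 g/L

ρ = PM/(RT) = (48.5 × 44.01) / (8.314 × 237.0)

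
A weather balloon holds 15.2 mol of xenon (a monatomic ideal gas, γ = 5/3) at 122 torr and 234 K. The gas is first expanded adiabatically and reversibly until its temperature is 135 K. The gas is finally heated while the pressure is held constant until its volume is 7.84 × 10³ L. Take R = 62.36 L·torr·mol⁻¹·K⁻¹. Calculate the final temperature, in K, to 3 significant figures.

T₃ ≈ 255 K

From PV = nRT: V₁ = nRT₁/P₁ = 1818 L.
Reversible adiabatic, γ = 5/3: P₂ = P₁·(T₂/T₁)^(γ/(γ−1)) = 30.84 torr; V₂ = V₁·(T₁/T₂)^(1/(γ−1)) = 4149 L.
P constant ⇒ V ∝ T: P₃ = P₂; T₃ = T₂·(V₃/V₂) = 255.1 K.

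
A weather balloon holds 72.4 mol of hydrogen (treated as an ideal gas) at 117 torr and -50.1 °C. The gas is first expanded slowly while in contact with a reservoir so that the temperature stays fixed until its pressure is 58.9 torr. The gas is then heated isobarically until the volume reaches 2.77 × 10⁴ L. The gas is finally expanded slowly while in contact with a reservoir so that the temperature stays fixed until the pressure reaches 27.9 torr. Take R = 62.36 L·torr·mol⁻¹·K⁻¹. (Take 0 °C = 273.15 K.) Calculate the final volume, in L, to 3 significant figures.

Convert: T₁ = 223.0 K.
From PV = nRT: V₁ = nRT₁/P₁ = 8607 L.
Isothermal, so P V is constant: T₂ = T₁; V₂ = V₁·(P₁/P₂) = 1.710e+04 L.
Isobaric, so V/T is constant: P₃ = P₂; T₃ = T₂·(V₃/V₂) = 361.4 K.
Isothermal, so P V is constant: T₄ = T₃; V₄ = V₃·(P₃/P₄) = 5.848e+04 L.

V₄ ≈ 5.85e+04 L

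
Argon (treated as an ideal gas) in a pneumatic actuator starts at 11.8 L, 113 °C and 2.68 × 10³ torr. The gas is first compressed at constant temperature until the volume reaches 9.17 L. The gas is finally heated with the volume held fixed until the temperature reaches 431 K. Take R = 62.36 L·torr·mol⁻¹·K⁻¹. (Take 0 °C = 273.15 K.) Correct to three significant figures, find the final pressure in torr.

P₃ ≈ 3.85e+03 torr

Convert: T₁ = 386.1 K.
Isothermal, so P V is constant: T₂ = T₁; P₂ = P₁·(V₁/V₂) = 3449 torr.
V constant ⇒ P ∝ T: V₃ = V₂; P₃ = P₂·(T₃/T₂) = 3849 torr.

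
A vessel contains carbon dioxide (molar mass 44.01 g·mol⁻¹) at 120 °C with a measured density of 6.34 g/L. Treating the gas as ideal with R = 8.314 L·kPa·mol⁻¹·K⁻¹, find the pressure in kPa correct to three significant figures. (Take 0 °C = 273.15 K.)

P ≈ 471 kPa

ρ = PM/(RT) ⇒ P = ρRT/M = (6.34 × 8.314 × 393.1) / 44.01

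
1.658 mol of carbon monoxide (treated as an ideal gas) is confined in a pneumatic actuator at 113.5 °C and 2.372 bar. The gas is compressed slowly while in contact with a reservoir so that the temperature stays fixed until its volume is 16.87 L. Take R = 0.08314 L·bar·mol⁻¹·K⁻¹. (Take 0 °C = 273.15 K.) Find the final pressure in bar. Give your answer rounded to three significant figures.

P₂ ≈ 3.16 bar

Convert: T₁ = 386.6 K.
From PV = nRT: V₁ = nRT₁/P₁ = 22.47 L.
T constant ⇒ Boyle's law P V = const: T₂ = T₁; P₂ = P₁·(V₁/V₂) = 3.159 bar.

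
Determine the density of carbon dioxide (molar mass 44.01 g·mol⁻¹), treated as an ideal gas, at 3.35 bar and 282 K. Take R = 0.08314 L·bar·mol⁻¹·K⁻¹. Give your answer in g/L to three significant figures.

ρ ≈ 6.29 g/L

ρ = PM/(RT) = (3.35 × 44.01) / (0.08314 × 282.0)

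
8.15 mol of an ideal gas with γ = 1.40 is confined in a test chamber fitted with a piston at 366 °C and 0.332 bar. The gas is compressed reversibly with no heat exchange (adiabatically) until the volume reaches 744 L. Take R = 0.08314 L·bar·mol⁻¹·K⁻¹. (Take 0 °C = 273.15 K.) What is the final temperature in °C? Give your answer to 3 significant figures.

T₂ ≈ 527 °C

Convert: T₁ = 639.1 K.
From PV = nRT: V₁ = nRT₁/P₁ = 1304 L.
Reversible adiabatic, γ = 1.40: T₂ = T₁·(V₁/V₂)^(γ−1) = 800.1 K; P₂ = P₁·(V₁/V₂)^γ = 0.7287 bar.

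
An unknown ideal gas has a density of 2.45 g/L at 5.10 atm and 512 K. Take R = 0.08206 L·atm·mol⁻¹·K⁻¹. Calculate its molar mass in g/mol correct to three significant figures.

M ≈ 20.2 g/mol

ρ = PM/(RT) ⇒ M = ρRT/P = (2.45 × 0.08206 × 512.0) / 5.10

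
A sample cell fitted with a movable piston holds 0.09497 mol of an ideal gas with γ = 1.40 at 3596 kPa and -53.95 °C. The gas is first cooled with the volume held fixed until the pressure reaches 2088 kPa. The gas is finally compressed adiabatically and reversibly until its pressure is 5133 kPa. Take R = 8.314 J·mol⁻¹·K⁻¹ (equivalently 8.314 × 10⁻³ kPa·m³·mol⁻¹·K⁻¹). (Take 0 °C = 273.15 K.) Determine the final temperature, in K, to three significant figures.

Convert: T₁ = 219.2 K.
From PV = nRT: V₁ = nRT₁/P₁ = 4.813e-05 m³.
V constant ⇒ P ∝ T: V₂ = V₁; T₂ = T₁·(P₂/P₁) = 127.3 K.
Adiabatic (γ = 1.40), T V^(γ−1) and P V^γ constant: T₃ = T₂·(P₃/P₂)^((γ−1)/γ) = 164.6 K; V₃ = V₂·(P₂/P₃)^(1/γ) = 2.532e-05 m³.

T₃ ≈ 165 K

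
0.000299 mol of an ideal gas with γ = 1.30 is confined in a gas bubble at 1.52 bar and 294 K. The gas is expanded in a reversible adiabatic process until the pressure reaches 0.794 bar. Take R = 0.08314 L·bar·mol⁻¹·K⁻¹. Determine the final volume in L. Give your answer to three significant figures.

From PV = nRT: V₁ = nRT₁/P₁ = 0.004808 L.
Reversible adiabatic, γ = 1.30: T₂ = T₁·(P₂/P₁)^((γ−1)/γ) = 253.1 K; V₂ = V₁·(P₁/P₂)^(1/γ) = 0.007924 L.

V₂ ≈ 0.00792 L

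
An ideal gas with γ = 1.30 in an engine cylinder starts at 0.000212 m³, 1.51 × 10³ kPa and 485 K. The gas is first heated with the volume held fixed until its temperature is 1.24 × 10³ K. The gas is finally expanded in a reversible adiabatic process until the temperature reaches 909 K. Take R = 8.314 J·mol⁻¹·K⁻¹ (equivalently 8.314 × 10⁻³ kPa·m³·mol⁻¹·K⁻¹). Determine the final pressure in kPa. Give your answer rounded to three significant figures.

Isochoric, so P/T is constant: V₂ = V₁; P₂ = P₁·(T₂/T₁) = 3861 kPa.
Adiabatic (γ = 1.30), T V^(γ−1) and P V^γ constant: P₃ = P₂·(T₃/T₂)^(γ/(γ−1)) = 1005 kPa; V₃ = V₂·(T₂/T₃)^(1/(γ−1)) = 0.0005968 m³.

P₃ ≈ 1.01e+03 kPa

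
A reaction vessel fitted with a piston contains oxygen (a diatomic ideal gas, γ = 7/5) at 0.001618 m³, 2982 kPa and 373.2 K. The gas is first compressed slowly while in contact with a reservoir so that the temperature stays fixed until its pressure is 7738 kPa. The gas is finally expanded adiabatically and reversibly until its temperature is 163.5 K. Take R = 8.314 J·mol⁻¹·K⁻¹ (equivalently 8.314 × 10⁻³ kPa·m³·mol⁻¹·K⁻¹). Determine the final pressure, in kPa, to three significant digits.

P₃ ≈ 431 kPa

Isothermal, so P V is constant: T₂ = T₁; V₂ = V₁·(P₁/P₂) = 0.0006235 m³.
Adiabatic (γ = 7/5), T V^(γ−1) and P V^γ constant: P₃ = P₂·(T₃/T₂)^(γ/(γ−1)) = 430.7 kPa; V₃ = V₂·(T₂/T₃)^(1/(γ−1)) = 0.004908 m³.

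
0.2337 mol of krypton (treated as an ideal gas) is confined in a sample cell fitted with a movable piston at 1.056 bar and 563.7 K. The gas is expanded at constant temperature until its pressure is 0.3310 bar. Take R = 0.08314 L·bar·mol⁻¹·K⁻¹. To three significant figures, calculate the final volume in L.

V₂ ≈ 33.1 L

From PV = nRT: V₁ = nRT₁/P₁ = 10.37 L.
T constant ⇒ Boyle's law P V = const: T₂ = T₁; V₂ = V₁·(P₁/P₂) = 33.09 L.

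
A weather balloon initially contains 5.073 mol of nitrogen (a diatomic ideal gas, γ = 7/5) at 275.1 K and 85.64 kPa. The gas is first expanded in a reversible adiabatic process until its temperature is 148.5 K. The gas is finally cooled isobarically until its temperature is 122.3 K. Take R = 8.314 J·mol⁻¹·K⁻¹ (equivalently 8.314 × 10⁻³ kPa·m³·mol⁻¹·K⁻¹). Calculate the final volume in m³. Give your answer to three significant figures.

V₃ ≈ 0.521 m³

From PV = nRT: V₁ = nRT₁/P₁ = 0.1355 m³.
Adiabatic (γ = 7/5), T V^(γ−1) and P V^γ constant: P₂ = P₁·(T₂/T₁)^(γ/(γ−1)) = 9.897 kPa; V₂ = V₁·(T₁/T₂)^(1/(γ−1)) = 0.6328 m³.
Isobaric, so V/T is constant: P₃ = P₂; V₃ = V₂·(T₃/T₂) = 0.5212 m³.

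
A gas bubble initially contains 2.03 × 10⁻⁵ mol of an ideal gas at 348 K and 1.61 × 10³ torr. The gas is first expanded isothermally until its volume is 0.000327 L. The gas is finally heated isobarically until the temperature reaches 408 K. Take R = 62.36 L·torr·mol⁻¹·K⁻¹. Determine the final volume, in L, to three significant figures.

V₃ ≈ 0.000383 L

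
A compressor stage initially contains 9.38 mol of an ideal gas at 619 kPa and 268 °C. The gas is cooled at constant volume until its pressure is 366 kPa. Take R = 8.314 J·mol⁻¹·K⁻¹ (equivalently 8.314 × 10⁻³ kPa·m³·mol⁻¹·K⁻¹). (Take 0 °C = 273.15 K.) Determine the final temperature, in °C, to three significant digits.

T₂ ≈ 46.8 °C

Convert: T₁ = 541.1 K.
From PV = nRT: V₁ = nRT₁/P₁ = 0.06818 m³.
V constant ⇒ P ∝ T: V₂ = V₁; T₂ = T₁·(P₂/P₁) = 320.0 K.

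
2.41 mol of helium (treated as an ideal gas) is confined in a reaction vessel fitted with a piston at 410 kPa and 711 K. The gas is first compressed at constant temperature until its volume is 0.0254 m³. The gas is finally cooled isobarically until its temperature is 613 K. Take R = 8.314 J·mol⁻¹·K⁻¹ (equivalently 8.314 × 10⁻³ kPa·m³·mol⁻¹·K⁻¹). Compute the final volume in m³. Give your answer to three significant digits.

From PV = nRT: V₁ = nRT₁/P₁ = 0.03475 m³.
T constant ⇒ Boyle's law P V = const: T₂ = T₁; P₂ = P₁·(V₁/V₂) = 560.9 kPa.
Isobaric, so V/T is constant: P₃ = P₂; V₃ = V₂·(T₃/T₂) = 0.02190 m³.

V₃ ≈ 0.0219 m³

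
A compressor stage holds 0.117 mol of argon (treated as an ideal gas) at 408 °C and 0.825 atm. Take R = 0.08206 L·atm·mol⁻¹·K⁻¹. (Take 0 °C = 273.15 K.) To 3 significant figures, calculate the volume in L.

V ≈ 7.93 L

Convert: T = 681.15 K.
PV = nRT ⇒ V = nRT/P = (0.117 × 0.08206 × 681.15) / 0.825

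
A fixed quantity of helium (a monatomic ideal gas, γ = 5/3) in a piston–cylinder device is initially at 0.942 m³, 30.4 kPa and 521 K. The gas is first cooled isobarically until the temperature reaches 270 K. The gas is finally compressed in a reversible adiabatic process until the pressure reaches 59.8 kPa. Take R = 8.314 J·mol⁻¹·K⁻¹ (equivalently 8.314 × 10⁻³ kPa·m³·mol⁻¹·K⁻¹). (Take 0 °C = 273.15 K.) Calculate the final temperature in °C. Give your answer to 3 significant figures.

P constant ⇒ V ∝ T: P₂ = P₁; V₂ = V₁·(T₂/T₁) = 0.4882 m³.
Reversible adiabatic, γ = 5/3: T₃ = T₂·(P₃/P₂)^((γ−1)/γ) = 353.9 K; V₃ = V₂·(P₂/P₃)^(1/γ) = 0.3253 m³.

T₃ ≈ 80.8 °C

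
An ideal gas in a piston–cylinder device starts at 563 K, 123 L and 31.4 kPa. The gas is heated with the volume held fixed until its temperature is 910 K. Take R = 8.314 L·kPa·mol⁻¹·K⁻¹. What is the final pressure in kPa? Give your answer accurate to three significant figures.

P₂ ≈ 50.8 kPa

Isochoric, so P/T is constant: V₂ = V₁; P₂ = P₁·(T₂/T₁) = 50.75 kPa.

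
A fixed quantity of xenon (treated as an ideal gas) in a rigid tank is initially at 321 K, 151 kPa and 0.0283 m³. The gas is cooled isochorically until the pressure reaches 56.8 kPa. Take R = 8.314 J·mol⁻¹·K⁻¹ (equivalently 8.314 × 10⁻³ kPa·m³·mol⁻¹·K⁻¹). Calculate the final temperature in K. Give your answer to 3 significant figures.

Isochoric, so P/T is constant: V₂ = V₁; T₂ = T₁·(P₂/P₁) = 120.7 K.

T₂ ≈ 121 K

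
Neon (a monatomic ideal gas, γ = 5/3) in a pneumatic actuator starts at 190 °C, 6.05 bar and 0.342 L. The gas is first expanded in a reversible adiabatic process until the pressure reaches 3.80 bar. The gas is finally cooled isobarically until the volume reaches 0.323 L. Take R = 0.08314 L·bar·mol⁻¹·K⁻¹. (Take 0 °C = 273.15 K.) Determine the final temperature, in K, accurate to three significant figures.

Convert: T₁ = 463.1 K.
Reversible adiabatic, γ = 5/3: T₂ = T₁·(P₂/P₁)^((γ−1)/γ) = 384.5 K; V₂ = V₁·(P₁/P₂)^(1/γ) = 0.4521 L.
Isobaric, so V/T is constant: P₃ = P₂; T₃ = T₂·(V₃/V₂) = 274.7 K.

T₃ ≈ 275 K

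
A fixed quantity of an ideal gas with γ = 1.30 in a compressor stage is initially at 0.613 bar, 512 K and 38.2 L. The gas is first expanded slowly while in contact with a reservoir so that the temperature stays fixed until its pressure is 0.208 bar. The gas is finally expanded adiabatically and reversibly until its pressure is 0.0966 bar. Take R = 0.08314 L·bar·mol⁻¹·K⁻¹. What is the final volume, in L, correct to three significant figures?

V₃ ≈ 203 L

Isothermal, so P V is constant: T₂ = T₁; V₂ = V₁·(P₁/P₂) = 112.6 L.
Reversible adiabatic, γ = 1.30: T₃ = T₂·(P₃/P₂)^((γ−1)/γ) = 428.9 K; V₃ = V₂·(P₂/P₃)^(1/γ) = 203.1 L.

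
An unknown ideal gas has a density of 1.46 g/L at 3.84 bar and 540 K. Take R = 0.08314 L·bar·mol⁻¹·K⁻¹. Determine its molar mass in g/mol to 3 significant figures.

ρ = PM/(RT) ⇒ M = ρRT/P = (1.46 × 0.08314 × 540.0) / 3.84

M ≈ 17.1 g/mol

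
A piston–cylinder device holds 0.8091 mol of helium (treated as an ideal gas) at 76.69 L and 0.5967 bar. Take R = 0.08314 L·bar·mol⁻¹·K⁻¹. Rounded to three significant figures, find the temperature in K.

T ≈ 680 K

PV = nRT ⇒ T = PV/(nR) = (0.5967 × 76.69) / (0.8091 × 0.08314)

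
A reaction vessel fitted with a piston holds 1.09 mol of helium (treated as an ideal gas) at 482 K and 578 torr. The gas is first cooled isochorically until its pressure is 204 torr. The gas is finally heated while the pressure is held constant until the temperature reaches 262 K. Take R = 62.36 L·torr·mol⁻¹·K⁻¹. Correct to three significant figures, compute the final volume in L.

V₃ ≈ 87.3 L

From PV = nRT: V₁ = nRT₁/P₁ = 56.68 L.
V constant ⇒ P ∝ T: V₂ = V₁; T₂ = T₁·(P₂/P₁) = 170.1 K.
P constant ⇒ V ∝ T: P₃ = P₂; V₃ = V₂·(T₃/T₂) = 87.30 L.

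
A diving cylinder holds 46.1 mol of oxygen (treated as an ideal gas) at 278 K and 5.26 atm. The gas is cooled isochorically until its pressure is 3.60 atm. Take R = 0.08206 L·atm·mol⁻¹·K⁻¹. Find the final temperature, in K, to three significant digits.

T₂ ≈ 190 K

From PV = nRT: V₁ = nRT₁/P₁ = 199.9 L.
V constant ⇒ P ∝ T: V₂ = V₁; T₂ = T₁·(P₂/P₁) = 190.3 K.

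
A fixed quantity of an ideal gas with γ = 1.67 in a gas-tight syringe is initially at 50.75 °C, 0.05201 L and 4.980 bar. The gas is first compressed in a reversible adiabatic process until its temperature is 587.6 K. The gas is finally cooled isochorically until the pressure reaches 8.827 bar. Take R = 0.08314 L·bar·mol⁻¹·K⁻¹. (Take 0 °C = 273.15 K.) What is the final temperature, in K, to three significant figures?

T₃ ≈ 236 K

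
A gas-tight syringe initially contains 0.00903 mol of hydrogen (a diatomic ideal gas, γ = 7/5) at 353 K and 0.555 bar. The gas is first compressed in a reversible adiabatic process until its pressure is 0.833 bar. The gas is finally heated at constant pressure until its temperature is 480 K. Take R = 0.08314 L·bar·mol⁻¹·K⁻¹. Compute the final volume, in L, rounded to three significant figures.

V₃ ≈ 0.433 L

From PV = nRT: V₁ = nRT₁/P₁ = 0.4775 L.
Reversible adiabatic, γ = 7/5: T₂ = T₁·(P₂/P₁)^((γ−1)/γ) = 396.4 K; V₂ = V₁·(P₁/P₂)^(1/γ) = 0.3573 L.
P constant ⇒ V ∝ T: P₃ = P₂; V₃ = V₂·(T₃/T₂) = 0.4326 L.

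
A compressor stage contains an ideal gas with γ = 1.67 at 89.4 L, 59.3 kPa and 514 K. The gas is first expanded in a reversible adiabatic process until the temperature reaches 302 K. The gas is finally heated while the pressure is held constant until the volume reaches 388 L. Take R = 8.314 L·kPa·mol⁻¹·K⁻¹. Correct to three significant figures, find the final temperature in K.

Adiabatic (γ = 1.67), T V^(γ−1) and P V^γ constant: P₂ = P₁·(T₂/T₁)^(γ/(γ−1)) = 15.75 kPa; V₂ = V₁·(T₁/T₂)^(1/(γ−1)) = 197.7 L.
Isobaric, so V/T is constant: P₃ = P₂; T₃ = T₂·(V₃/V₂) = 592.6 K.

T₃ ≈ 593 K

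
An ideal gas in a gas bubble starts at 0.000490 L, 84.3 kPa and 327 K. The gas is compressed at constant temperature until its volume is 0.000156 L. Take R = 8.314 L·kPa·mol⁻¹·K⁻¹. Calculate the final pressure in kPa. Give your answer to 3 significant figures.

P₂ ≈ 265 kPa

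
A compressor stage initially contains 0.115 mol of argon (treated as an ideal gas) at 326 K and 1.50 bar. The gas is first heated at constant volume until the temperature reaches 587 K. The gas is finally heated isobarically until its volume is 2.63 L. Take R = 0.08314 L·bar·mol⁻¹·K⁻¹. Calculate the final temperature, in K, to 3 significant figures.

T₃ ≈ 743 K

From PV = nRT: V₁ = nRT₁/P₁ = 2.078 L.
V constant ⇒ P ∝ T: V₂ = V₁; P₂ = P₁·(T₂/T₁) = 2.701 bar.
P constant ⇒ V ∝ T: P₃ = P₂; T₃ = T₂·(V₃/V₂) = 743.0 K.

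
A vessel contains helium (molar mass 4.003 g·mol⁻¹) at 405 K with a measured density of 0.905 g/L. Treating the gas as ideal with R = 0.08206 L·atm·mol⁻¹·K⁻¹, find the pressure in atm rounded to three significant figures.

P ≈ 7.51 atm

ρ = PM/(RT) ⇒ P = ρRT/M = (0.905 × 0.08206 × 405.0) / 4.003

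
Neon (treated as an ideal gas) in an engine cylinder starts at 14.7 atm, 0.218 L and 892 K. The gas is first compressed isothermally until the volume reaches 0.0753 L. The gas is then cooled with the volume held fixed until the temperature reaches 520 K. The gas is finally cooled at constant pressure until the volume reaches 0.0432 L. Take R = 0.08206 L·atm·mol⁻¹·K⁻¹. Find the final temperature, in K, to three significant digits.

T constant ⇒ Boyle's law P V = const: T₂ = T₁; P₂ = P₁·(V₁/V₂) = 42.56 atm.
Isochoric, so P/T is constant: V₃ = V₂; P₃ = P₂·(T₃/T₂) = 24.81 atm.
Isobaric, so V/T is constant: P₄ = P₃; T₄ = T₃·(V₄/V₃) = 298.3 K.

T₄ ≈ 298 K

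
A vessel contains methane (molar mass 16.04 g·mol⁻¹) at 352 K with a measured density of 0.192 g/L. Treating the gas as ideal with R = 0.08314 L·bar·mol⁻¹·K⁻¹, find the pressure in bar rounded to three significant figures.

ρ = PM/(RT) ⇒ P = ρRT/M = (0.192 × 0.08314 × 352.0) / 16.04

P ≈ 0.350 bar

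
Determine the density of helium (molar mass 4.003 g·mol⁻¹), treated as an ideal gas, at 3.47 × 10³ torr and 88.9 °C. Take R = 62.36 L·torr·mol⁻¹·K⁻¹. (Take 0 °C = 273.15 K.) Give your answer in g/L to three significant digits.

ρ ≈ 0.615 g/L

ρ = PM/(RT) = (3.47e+03 × 4.003) / (62.36 × 362.0)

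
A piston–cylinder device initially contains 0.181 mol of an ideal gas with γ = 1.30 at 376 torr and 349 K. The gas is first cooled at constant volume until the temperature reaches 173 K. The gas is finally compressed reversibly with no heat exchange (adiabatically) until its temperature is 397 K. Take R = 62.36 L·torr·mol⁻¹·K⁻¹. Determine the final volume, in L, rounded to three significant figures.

V₃ ≈ 0.657 L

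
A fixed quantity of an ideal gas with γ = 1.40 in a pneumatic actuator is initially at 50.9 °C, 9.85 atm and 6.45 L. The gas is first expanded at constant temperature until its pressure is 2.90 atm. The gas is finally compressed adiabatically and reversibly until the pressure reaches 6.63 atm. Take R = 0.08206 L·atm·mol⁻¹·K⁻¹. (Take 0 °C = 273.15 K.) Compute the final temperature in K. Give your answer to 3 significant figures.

T₃ ≈ 410 K

Convert: T₁ = 324.0 K.
Isothermal, so P V is constant: T₂ = T₁; V₂ = V₁·(P₁/P₂) = 21.91 L.
Adiabatic (γ = 1.40), T V^(γ−1) and P V^γ constant: T₃ = T₂·(P₃/P₂)^((γ−1)/γ) = 410.4 K; V₃ = V₂·(P₂/P₃)^(1/γ) = 12.14 L.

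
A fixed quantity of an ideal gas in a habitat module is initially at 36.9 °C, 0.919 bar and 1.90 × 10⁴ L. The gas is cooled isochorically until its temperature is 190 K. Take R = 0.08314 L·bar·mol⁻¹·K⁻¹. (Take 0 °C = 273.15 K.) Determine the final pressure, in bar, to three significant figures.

Convert: T₁ = 310.0 K.
V constant ⇒ P ∝ T: V₂ = V₁; P₂ = P₁·(T₂/T₁) = 0.5632 bar.

P₂ ≈ 0.563 bar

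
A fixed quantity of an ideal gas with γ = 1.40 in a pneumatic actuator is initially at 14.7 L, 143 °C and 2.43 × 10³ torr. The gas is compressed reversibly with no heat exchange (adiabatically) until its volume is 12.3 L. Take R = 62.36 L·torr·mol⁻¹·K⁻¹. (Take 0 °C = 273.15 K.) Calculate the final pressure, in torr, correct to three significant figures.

P₂ ≈ 3.12e+03 torr

Convert: T₁ = 416.1 K.
Reversible adiabatic, γ = 1.40: T₂ = T₁·(V₁/V₂)^(γ−1) = 446.9 K; P₂ = P₁·(V₁/V₂)^γ = 3119 torr.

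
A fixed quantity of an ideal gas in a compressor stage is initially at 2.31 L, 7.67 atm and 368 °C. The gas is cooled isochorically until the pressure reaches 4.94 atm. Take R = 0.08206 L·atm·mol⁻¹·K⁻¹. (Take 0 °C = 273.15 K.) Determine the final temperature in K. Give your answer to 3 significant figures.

T₂ ≈ 413 K

Convert: T₁ = 641.1 K.
Isochoric, so P/T is constant: V₂ = V₁; T₂ = T₁·(P₂/P₁) = 412.9 K.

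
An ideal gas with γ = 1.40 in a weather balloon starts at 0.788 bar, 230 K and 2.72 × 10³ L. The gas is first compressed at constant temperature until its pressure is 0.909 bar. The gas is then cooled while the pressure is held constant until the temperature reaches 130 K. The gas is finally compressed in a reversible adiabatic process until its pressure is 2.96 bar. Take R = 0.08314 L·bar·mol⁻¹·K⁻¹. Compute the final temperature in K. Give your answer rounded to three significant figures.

T₄ ≈ 182 K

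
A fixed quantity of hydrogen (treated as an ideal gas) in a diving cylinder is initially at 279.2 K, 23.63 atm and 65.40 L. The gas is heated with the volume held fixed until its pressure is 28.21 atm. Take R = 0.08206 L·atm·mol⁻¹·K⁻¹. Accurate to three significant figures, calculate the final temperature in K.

T₂ ≈ 333 K

Isochoric, so P/T is constant: V₂ = V₁; T₂ = T₁·(P₂/P₁) = 333.3 K.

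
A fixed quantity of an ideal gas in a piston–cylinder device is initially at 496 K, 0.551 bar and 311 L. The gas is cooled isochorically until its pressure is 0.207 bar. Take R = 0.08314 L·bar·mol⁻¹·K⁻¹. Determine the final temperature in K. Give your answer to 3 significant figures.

T₂ ≈ 186 K

V constant ⇒ P ∝ T: V₂ = V₁; T₂ = T₁·(P₂/P₁) = 186.3 K.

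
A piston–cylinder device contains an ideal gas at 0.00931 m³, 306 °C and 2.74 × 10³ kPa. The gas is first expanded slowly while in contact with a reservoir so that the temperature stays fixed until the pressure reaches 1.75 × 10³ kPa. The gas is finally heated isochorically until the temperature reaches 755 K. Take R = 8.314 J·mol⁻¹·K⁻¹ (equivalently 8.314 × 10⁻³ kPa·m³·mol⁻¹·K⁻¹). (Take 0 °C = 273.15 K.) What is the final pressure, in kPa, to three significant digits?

Convert: T₁ = 579.1 K.
T constant ⇒ Boyle's law P V = const: T₂ = T₁; V₂ = V₁·(P₁/P₂) = 0.01458 m³.
Isochoric, so P/T is constant: V₃ = V₂; P₃ = P₂·(T₃/T₂) = 2281 kPa.

P₃ ≈ 2.28e+03 kPa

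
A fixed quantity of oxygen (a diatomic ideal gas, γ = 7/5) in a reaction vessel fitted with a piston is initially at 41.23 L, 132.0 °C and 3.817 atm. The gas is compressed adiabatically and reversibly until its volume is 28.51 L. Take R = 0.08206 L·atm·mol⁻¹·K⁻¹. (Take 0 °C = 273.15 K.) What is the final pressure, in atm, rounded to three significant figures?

P₂ ≈ 6.40 atm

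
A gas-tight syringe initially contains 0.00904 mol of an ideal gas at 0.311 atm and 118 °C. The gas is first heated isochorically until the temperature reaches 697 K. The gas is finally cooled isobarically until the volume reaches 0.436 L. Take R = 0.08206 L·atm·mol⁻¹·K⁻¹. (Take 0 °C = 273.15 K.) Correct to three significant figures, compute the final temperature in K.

T₃ ≈ 326 K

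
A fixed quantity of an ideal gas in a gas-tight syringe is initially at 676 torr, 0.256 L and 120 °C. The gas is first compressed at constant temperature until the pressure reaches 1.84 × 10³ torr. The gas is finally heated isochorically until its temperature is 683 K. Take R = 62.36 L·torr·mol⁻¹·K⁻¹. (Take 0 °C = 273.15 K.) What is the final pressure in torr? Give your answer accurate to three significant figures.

Convert: T₁ = 393.1 K.
T constant ⇒ Boyle's law P V = const: T₂ = T₁; V₂ = V₁·(P₁/P₂) = 0.09405 L.
V constant ⇒ P ∝ T: V₃ = V₂; P₃ = P₂·(T₃/T₂) = 3197 torr.

P₃ ≈ 3.20e+03 torr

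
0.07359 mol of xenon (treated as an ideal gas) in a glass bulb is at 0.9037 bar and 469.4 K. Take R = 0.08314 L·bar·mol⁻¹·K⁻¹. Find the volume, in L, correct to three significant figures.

V ≈ 3.18 L

PV = nRT ⇒ V = nRT/P = (0.07359 × 0.08314 × 469.4) / 0.9037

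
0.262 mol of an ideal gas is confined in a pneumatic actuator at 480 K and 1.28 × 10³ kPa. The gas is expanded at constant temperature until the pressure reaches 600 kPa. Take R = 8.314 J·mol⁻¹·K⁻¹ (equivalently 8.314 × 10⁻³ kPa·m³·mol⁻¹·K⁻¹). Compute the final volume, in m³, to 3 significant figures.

V₂ ≈ 0.00174 m³

From PV = nRT: V₁ = nRT₁/P₁ = 0.0008169 m³.
T constant ⇒ Boyle's law P V = const: T₂ = T₁; V₂ = V₁·(P₁/P₂) = 0.001743 m³.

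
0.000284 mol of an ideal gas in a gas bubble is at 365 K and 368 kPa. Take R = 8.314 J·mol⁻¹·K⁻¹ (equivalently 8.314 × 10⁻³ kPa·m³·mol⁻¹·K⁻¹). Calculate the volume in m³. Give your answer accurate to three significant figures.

V ≈ 2.34e-06 m³

PV = nRT ⇒ V = nRT/P = (0.000284 × 8.314 × 10⁻³ × 365) / 368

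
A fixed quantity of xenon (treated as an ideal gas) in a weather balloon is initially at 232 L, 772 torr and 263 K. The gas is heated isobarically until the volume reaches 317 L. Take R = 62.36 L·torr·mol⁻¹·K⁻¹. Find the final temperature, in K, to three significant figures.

Isobaric, so V/T is constant: P₂ = P₁; T₂ = T₁·(V₂/V₁) = 359.4 K.

T₂ ≈ 359 K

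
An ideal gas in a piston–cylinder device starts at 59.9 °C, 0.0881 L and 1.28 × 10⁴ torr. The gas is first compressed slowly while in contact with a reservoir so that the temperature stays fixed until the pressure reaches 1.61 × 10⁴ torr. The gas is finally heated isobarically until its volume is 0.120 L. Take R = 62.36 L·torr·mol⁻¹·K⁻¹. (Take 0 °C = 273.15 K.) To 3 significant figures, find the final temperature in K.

T₃ ≈ 571 K

Convert: T₁ = 333.0 K.
T constant ⇒ Boyle's law P V = const: T₂ = T₁; V₂ = V₁·(P₁/P₂) = 0.07004 L.
Isobaric, so V/T is constant: P₃ = P₂; T₃ = T₂·(V₃/V₂) = 570.6 K.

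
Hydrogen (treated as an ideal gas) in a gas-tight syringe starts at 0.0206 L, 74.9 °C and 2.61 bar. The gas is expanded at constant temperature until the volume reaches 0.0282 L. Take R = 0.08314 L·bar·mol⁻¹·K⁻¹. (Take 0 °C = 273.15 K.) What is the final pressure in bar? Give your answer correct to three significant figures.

P₂ ≈ 1.91 bar

Convert: T₁ = 348.0 K.
T constant ⇒ Boyle's law P V = const: T₂ = T₁; P₂ = P₁·(V₁/V₂) = 1.907 bar.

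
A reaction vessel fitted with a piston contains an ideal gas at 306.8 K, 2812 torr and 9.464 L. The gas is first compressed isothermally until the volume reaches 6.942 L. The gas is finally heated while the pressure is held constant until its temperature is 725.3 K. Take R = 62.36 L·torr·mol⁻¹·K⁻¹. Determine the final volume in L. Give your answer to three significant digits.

T constant ⇒ Boyle's law P V = const: T₂ = T₁; P₂ = P₁·(V₁/V₂) = 3834 torr.
P constant ⇒ V ∝ T: P₃ = P₂; V₃ = V₂·(T₃/T₂) = 16.41 L.

V₃ ≈ 16.4 L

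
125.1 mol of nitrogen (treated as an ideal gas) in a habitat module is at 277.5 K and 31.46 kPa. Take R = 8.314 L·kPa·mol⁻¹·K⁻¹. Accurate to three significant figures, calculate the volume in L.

PV = nRT ⇒ V = nRT/P = (125.1 × 8.314 × 277.5) / 31.46

V ≈ 9.17e+03 L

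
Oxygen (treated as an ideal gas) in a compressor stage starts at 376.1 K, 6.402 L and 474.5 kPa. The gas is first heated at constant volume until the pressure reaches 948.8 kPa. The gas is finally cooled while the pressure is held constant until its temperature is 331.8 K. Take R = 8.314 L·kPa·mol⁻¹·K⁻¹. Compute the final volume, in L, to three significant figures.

V₃ ≈ 2.82 L

V constant ⇒ P ∝ T: V₂ = V₁; T₂ = T₁·(P₂/P₁) = 752.0 K.
Isobaric, so V/T is constant: P₃ = P₂; V₃ = V₂·(T₃/T₂) = 2.825 L.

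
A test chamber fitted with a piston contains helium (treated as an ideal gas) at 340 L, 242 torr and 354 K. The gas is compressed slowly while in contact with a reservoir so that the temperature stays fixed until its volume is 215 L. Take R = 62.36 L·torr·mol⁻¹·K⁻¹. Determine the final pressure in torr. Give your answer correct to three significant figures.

Isothermal, so P V is constant: T₂ = T₁; P₂ = P₁·(V₁/V₂) = 382.7 torr.

P₂ ≈ 383 torr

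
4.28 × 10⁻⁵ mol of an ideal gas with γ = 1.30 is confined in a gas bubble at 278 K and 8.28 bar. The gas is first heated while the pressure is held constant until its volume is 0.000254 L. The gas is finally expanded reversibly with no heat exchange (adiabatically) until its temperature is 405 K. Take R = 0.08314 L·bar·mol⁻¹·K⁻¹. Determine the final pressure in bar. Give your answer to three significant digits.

From PV = nRT: V₁ = nRT₁/P₁ = 0.0001195 L.
Isobaric, so V/T is constant: P₂ = P₁; T₂ = T₁·(V₂/V₁) = 591.0 K.
Adiabatic (γ = 1.30), T V^(γ−1) and P V^γ constant: P₃ = P₂·(T₃/T₂)^(γ/(γ−1)) = 1.609 bar; V₃ = V₂·(T₂/T₃)^(1/(γ−1)) = 0.0008954 L.

P₃ ≈ 1.61 bar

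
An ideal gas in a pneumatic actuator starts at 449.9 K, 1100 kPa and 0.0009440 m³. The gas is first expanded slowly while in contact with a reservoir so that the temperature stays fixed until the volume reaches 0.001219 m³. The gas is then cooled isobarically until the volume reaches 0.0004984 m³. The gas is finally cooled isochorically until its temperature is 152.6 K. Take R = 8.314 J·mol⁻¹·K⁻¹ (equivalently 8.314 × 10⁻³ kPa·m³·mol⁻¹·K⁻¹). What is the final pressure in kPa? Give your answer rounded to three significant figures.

T constant ⇒ Boyle's law P V = const: T₂ = T₁; P₂ = P₁·(V₁/V₂) = 851.8 kPa.
P constant ⇒ V ∝ T: P₃ = P₂; T₃ = T₂·(V₃/V₂) = 183.9 K.
V constant ⇒ P ∝ T: V₄ = V₃; P₄ = P₃·(T₄/T₃) = 706.7 kPa.

P₄ ≈ 707 kPa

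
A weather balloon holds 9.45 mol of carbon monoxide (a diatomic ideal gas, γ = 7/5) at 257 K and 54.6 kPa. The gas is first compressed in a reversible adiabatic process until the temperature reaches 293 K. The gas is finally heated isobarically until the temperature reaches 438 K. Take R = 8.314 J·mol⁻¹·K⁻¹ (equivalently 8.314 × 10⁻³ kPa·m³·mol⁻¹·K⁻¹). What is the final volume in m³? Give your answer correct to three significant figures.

From PV = nRT: V₁ = nRT₁/P₁ = 0.3698 m³.
Reversible adiabatic, γ = 7/5: P₂ = P₁·(T₂/T₁)^(γ/(γ−1)) = 86.39 kPa; V₂ = V₁·(T₁/T₂)^(1/(γ−1)) = 0.2665 m³.
Isobaric, so V/T is constant: P₃ = P₂; V₃ = V₂·(T₃/T₂) = 0.3983 m³.

V₃ ≈ 0.398 m³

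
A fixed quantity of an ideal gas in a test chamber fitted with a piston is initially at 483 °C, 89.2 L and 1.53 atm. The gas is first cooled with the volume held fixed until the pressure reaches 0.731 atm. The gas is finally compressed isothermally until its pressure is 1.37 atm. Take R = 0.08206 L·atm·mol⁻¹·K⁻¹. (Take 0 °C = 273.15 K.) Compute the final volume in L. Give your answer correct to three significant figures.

Convert: T₁ = 756.1 K.
V constant ⇒ P ∝ T: V₂ = V₁; T₂ = T₁·(P₂/P₁) = 361.3 K.
T constant ⇒ Boyle's law P V = const: T₃ = T₂; V₃ = V₂·(P₂/P₃) = 47.60 L.

V₃ ≈ 47.6 L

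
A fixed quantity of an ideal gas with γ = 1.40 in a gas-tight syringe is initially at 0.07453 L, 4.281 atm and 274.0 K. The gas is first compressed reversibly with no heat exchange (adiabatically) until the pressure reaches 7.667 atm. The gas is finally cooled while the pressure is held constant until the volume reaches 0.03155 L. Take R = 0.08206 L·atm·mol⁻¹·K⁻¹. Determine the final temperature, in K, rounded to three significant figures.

Adiabatic (γ = 1.40), T V^(γ−1) and P V^γ constant: T₂ = T₁·(P₂/P₁)^((γ−1)/γ) = 323.6 K; V₂ = V₁·(P₁/P₂)^(1/γ) = 0.04915 L.
Isobaric, so V/T is constant: P₃ = P₂; T₃ = T₂·(V₃/V₂) = 207.7 K.

T₃ ≈ 208 K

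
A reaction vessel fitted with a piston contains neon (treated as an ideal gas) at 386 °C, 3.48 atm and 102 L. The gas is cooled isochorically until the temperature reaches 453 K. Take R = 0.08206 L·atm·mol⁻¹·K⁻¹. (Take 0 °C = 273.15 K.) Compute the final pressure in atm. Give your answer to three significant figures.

Convert: T₁ = 659.1 K.
Isochoric, so P/T is constant: V₂ = V₁; P₂ = P₁·(T₂/T₁) = 2.392 atm.

P₂ ≈ 2.39 atm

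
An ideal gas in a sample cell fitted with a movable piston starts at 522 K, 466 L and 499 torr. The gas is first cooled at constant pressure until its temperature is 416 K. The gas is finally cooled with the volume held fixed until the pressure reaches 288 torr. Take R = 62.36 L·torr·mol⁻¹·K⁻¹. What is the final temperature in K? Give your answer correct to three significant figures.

T₃ ≈ 240 K

P constant ⇒ V ∝ T: P₂ = P₁; V₂ = V₁·(T₂/T₁) = 371.4 L.
Isochoric, so P/T is constant: V₃ = V₂; T₃ = T₂·(P₃/P₂) = 240.1 K.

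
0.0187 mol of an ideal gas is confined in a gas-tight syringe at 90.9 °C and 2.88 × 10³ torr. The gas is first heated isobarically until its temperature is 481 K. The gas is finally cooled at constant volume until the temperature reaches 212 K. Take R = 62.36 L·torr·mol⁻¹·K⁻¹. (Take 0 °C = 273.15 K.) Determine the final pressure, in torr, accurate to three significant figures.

P₃ ≈ 1.27e+03 torr

Convert: T₁ = 364.0 K.
From PV = nRT: V₁ = nRT₁/P₁ = 0.1474 L.
Isobaric, so V/T is constant: P₂ = P₁; V₂ = V₁·(T₂/T₁) = 0.1948 L.
V constant ⇒ P ∝ T: V₃ = V₂; P₃ = P₂·(T₃/T₂) = 1269 torr.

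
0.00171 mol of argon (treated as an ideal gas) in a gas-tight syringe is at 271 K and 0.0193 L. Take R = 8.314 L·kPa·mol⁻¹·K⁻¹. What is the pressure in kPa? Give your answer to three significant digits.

P ≈ 200 kPa

PV = nRT ⇒ P = nRT/V = (0.00171 × 8.314 × 271) / 0.0193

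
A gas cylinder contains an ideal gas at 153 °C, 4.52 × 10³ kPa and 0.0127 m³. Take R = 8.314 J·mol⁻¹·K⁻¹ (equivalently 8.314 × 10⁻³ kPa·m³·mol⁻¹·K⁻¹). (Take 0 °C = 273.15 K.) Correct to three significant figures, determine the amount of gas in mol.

n ≈ 16.2 mol

Convert: T = 426.15 K.
PV = nRT ⇒ n = PV/(RT) = (4.52e+03 × 0.0127) / (8.314 × 10⁻³ × 426.15)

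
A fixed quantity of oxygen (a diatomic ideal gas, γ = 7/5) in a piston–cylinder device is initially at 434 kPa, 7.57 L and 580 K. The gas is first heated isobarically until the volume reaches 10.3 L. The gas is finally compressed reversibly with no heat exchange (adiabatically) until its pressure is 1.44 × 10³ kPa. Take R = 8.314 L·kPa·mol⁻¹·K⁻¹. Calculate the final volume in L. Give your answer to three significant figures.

Isobaric, so V/T is constant: P₂ = P₁; T₂ = T₁·(V₂/V₁) = 789.2 K.
Reversible adiabatic, γ = 7/5: T₃ = T₂·(P₃/P₂)^((γ−1)/γ) = 1112 K; V₃ = V₂·(P₂/P₃)^(1/γ) = 4.373 L.

V₃ ≈ 4.37 L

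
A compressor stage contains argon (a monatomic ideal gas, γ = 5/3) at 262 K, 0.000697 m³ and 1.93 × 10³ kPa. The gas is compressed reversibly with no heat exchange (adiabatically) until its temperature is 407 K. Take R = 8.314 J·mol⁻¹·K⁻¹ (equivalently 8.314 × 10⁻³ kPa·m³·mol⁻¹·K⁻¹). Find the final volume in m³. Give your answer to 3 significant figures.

Reversible adiabatic, γ = 5/3: P₂ = P₁·(T₂/T₁)^(γ/(γ−1)) = 5805 kPa; V₂ = V₁·(T₁/T₂)^(1/(γ−1)) = 0.0003600 m³.

V₂ ≈ 0.000360 m³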